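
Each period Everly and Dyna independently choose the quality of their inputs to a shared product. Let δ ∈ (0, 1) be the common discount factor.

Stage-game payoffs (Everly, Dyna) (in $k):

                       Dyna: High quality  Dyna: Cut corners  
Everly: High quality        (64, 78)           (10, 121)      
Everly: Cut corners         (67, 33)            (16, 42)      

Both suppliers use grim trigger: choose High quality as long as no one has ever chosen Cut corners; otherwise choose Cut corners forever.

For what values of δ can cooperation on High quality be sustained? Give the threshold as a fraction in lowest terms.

43/79

Everly's threshold: (67−64)/(67−16) = 1/17.
Dyna's threshold: (121−78)/(121−42) = 43/79.
1/17 < 43/79, so Dyna binds and δ* = 43/79.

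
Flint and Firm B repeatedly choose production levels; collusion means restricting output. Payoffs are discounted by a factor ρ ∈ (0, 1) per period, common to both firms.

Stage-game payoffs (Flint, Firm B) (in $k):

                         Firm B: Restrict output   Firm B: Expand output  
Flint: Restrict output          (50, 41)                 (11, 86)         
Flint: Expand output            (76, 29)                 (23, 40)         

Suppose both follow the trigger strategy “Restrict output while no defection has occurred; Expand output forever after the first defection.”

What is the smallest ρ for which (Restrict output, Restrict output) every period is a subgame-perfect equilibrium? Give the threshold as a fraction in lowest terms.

Flint: cooperation gives 50 each period; deviation gives 76 once then 23 forever.
  50/(1−ρ) ≥ 76 + 23ρ/(1−ρ) ⇒ ρ ≥ 26/53.
Firm B: cooperation gives 41 each period; deviation gives 86 once then 40 forever.
  ρ ≥ 45/46.
Both must hold, so the binding constraint is Firm B's: ρ ≥ 45/46.

45/46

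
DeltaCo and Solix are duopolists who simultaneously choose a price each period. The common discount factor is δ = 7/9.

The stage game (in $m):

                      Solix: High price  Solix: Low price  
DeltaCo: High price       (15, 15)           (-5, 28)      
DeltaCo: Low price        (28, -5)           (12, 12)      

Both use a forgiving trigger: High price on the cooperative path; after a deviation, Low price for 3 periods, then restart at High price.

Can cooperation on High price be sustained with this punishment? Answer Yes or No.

No

Comparing payoff streams over the 4 periods until play realigns: cooperate → 15(1+δ+…+δ^3); deviate → 28 + 12(δ+…+δ^3).
Cooperation is sustained iff (15−12)(δ+…+δ^3) ≥ 28−15.
δ+…+δ^3 = 7/9·(1−(7/9)^3)/(1−7/9) = 1.8532, and (28−15)/(15−12) = 4.3333.
1.8532 < 4.3333, so cooperation is not sustainable.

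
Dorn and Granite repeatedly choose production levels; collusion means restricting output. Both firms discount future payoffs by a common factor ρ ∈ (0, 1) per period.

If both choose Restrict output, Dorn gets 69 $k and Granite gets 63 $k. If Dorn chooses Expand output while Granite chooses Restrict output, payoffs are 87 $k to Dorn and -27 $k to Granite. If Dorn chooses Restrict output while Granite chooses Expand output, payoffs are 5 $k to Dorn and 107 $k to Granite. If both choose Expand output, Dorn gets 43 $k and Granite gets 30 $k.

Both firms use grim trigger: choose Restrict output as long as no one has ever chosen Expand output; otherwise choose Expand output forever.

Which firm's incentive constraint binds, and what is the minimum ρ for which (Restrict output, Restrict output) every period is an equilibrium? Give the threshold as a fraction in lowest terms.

Dorn's threshold: (87−69)/(87−43) = 9/22.
Granite's threshold: (107−63)/(107−30) = 4/7.
9/22 < 4/7, so Granite binds and ρ* = 4/7.

Granite; ρ ≥ 4/7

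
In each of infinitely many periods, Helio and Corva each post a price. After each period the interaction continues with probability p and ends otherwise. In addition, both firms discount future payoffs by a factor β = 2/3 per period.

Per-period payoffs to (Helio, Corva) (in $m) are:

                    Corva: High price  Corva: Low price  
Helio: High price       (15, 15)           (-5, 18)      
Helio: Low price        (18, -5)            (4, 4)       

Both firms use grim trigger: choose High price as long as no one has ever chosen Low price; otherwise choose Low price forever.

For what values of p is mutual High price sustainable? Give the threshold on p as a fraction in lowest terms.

9/28

With continuation probability p and discount β, the effective per-period discount factor is βp.
Grim-trigger IC: βp ≥ (18−15)/(18−4) = 3/14.
So p ≥ (3/14)/(2/3) = 9/28.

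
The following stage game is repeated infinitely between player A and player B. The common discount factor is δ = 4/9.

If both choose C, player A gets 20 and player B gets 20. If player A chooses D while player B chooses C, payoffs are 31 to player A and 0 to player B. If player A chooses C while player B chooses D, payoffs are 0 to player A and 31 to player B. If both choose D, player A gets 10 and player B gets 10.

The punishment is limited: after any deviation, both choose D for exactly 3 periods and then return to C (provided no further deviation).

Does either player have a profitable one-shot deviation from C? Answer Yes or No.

Yes

A one-shot deviation gives 31 now, then 10 for 3 periods, then back to 20.
Gain from deviating: (31−20) today; loss: (20−10) in each of the next 3 periods.
No-deviation condition: (20−10)(δ+…+δ^3) ≥ 31−20, i.e. δ+…+δ^3 ≥ 11/10.
At δ = 4/9: δ+…+δ^3 = 0.7298 < 1.1000.
So cooperation is not sustainable.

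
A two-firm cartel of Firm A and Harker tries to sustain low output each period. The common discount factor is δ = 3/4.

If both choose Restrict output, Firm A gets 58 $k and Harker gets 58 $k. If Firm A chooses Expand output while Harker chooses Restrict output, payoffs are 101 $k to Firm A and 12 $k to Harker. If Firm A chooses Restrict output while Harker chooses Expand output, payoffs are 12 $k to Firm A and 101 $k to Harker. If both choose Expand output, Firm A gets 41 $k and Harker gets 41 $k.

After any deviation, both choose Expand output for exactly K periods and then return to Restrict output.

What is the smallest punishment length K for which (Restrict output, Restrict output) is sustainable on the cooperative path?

7

No profitable deviation requires (58−41)(δ+…+δ^K) ≥ 101−58, i.e. δ+…+δ^K ≥ 43/17 ≈ 2.5294.
With δ = 3/4, the partial sums are K=1: 0.7500, K=2: 1.3125, …, K=5: 2.2881, K=6: 2.4661, K=7: 2.5995.
K = 7 is the first length at which the sum reaches 2.5294.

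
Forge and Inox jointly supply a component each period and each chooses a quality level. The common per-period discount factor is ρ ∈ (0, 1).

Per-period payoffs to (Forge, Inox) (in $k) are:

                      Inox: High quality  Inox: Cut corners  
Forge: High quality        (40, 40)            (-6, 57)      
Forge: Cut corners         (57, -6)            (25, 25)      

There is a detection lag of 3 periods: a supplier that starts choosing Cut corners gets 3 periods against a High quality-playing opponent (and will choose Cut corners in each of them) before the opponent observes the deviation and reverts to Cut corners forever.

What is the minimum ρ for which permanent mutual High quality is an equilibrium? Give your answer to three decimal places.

0.810

The best deviation is to choose Cut corners for all 3 undetected periods, earning 57 each, then 25 forever once detected.
Deviation value: 57(1−ρ^3)/(1−ρ) + 25ρ^3/(1−ρ); cooperation value: 40/(1−ρ).
IC: 40 ≥ 57(1−ρ^3) + 25ρ^3 = 57 − 32ρ^3.
So ρ^3 ≥ 17/32, giving ρ ≥ (17/32)^(1/3) ≈ 0.810.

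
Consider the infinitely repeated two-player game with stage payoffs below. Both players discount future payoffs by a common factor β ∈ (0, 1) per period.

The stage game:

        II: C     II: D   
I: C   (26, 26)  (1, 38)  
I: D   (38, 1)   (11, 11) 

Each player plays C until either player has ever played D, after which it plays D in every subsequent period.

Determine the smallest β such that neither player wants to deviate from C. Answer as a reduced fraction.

26/(1−β) ≥ 38 + 11β/(1−β)
26 ≥ 38 − 27β
β ≥ 12/27 = 4/9.

4/9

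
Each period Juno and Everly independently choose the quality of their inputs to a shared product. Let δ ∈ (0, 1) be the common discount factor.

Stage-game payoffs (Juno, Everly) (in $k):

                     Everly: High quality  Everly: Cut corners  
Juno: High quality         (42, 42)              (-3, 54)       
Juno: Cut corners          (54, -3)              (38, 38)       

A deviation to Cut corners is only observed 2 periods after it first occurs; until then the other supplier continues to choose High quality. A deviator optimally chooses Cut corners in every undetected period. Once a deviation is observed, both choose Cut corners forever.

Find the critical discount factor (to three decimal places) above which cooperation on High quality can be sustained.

The best deviation is to choose Cut corners for all 2 undetected periods, earning 54 each, then 38 forever once detected.
Deviation value: 54(1−δ^2)/(1−δ) + 38δ^2/(1−δ); cooperation value: 42/(1−δ).
IC: 42 ≥ 54(1−δ^2) + 38δ^2 = 54 − 16δ^2.
So δ^2 ≥ 12/16 = 3/4, giving δ ≥ (3/4)^(1/2) ≈ 0.866.

0.866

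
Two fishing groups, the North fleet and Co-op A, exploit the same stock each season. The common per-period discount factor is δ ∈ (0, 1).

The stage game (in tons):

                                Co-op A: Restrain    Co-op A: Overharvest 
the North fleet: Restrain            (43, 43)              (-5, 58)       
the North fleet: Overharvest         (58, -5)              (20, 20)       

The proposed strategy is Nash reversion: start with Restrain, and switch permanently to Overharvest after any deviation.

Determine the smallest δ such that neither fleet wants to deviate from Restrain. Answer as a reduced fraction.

Under grim trigger the critical discount factor is (T−C)/(T−P) with T = 58, C = 43, P = 20.
δ* = (58−43)/(58−20) = 15/38.

15/38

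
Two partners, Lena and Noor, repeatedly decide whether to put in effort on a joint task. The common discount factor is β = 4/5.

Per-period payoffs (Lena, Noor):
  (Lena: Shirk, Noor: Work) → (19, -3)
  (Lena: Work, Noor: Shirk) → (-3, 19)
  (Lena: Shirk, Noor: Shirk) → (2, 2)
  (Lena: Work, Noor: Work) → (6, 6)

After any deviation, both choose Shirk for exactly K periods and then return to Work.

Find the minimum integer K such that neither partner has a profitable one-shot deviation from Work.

IC: β(1−β^K)/(1−β) ≥ (19−6)/(6−2) = 13/4.
With β = 4/5: need 1 − β^K ≥ 13/4·(1−4/5)/(4/5), i.e. β^K ≤ 0.1875.
Since (4/5)^7 = 0.2097 and (4/5)^8 = 0.1678, the smallest such K is 8.

8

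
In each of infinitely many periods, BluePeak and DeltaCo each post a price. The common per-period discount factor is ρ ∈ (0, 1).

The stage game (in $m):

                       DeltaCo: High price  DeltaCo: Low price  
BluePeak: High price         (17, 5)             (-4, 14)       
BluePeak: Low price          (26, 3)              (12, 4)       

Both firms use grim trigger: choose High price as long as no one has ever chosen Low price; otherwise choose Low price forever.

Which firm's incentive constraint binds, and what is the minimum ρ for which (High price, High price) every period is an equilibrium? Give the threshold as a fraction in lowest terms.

DeltaCo; ρ ≥ 9/10

For BluePeak: deviation gain 26−17 = 9, per-period punishment loss 17−12 = 5. IC gives ρ ≥ 9/14.
For DeltaCo: gain 9, loss 1 per period, so ρ ≥ 9/10.
The tighter constraint is DeltaCo's, so cooperation needs ρ ≥ 9/10.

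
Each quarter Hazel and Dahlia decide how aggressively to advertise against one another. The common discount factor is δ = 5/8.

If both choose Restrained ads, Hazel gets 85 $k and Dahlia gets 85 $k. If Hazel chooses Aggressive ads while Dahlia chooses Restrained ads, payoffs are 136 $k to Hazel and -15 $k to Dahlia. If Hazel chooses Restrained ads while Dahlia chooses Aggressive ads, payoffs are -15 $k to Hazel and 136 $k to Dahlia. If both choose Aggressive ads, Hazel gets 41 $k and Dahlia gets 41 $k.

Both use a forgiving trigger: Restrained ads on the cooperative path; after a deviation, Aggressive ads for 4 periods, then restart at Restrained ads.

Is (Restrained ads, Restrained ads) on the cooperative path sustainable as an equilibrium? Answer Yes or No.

Yes

A one-shot deviation gives 136 now, then 41 for 4 periods, then back to 85.
Gain from deviating: (136−85) today; loss: (85−41) in each of the next 4 periods.
No-deviation condition: (85−41)(δ+…+δ^4) ≥ 136−85, i.e. δ+…+δ^4 ≥ 51/44.
At δ = 5/8: δ+…+δ^4 = 1.4124 ≥ 1.1591.
So cooperation is sustainable.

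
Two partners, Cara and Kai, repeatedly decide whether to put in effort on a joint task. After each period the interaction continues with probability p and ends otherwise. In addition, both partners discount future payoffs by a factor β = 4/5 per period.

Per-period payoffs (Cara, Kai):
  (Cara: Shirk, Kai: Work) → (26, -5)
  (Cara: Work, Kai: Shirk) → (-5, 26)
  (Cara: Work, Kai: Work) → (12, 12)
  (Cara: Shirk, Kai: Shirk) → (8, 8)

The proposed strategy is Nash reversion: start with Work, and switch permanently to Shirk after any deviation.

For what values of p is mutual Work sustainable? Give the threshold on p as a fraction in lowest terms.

Expected continuation weight on next period's payoff is β·p = 4/5·p, which plays the role of the discount factor.
Cooperation requires 4/5·p ≥ (26−12)/(26−8) = 7/9, hence p ≥ 35/36.

35/36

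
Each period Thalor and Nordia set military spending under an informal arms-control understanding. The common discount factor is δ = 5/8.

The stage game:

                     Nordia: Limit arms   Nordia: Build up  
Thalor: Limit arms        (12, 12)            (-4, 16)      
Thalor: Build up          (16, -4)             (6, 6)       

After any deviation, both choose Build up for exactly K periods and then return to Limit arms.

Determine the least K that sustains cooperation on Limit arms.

Need Σ_{k=1}^{K} δ^k ≥ (16−12)/(12−6) = 0.6667 at δ = 5/8.
At K = 1 the sum is 0.6250 < 0.6667; at K = 2 it is 1.0156 ≥ 0.6667.
So the minimum punishment length is K = 2.

2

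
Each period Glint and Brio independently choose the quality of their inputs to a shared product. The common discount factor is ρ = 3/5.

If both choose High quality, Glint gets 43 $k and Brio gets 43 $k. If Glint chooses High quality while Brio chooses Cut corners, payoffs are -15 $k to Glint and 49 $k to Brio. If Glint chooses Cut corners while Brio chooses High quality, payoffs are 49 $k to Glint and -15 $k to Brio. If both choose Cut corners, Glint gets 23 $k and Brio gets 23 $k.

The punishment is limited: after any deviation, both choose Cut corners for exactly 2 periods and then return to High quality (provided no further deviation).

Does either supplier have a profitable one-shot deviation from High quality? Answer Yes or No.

A one-shot deviation gives 49 now, then 23 for 2 periods, then back to 43.
Gain from deviating: (49−43) today; loss: (43−23) in each of the next 2 periods.
No-deviation condition: (43−23)(ρ+…+ρ^2) ≥ 49−43, i.e. ρ+…+ρ^2 ≥ 3/10.
At ρ = 3/5: ρ+…+ρ^2 = 0.9600 ≥ 0.3000.
So cooperation is sustainable.

No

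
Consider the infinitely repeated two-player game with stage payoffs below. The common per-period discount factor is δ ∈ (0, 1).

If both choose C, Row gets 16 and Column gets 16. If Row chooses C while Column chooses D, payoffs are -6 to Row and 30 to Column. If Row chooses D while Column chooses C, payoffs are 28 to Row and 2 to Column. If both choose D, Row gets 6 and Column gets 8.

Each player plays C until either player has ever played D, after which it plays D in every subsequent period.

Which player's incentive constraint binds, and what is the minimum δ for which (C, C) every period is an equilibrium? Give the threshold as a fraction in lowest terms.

Column; δ ≥ 7/11

For Row: deviation gain 28−16 = 12, per-period punishment loss 16−6 = 10. IC gives δ ≥ 12/22 = 6/11.
For Column: gain 14, loss 8 per period, so δ ≥ 14/22 = 7/11.
The tighter constraint is Column's, so cooperation needs δ ≥ 7/11.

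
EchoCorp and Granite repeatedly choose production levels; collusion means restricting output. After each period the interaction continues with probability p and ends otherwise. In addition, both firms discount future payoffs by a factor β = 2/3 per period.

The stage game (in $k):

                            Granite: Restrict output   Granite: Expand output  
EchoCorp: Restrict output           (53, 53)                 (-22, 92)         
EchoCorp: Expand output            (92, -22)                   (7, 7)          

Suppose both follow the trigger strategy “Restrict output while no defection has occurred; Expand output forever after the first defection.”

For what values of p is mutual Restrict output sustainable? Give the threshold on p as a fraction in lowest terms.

Expected continuation weight on next period's payoff is β·p = 2/3·p, which plays the role of the discount factor.
Cooperation requires 2/3·p ≥ (92−53)/(92−7) = 39/85, hence p ≥ 117/170.

117/170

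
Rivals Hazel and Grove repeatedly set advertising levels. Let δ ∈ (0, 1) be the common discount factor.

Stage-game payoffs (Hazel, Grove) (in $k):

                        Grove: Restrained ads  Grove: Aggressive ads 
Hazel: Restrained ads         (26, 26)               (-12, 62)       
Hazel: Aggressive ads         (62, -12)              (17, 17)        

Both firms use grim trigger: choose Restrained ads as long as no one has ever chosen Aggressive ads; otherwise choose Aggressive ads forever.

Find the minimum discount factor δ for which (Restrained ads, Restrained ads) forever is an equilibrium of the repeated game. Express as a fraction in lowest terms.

4/5

Under grim trigger the critical discount factor is (T−C)/(T−P) with T = 62, C = 26, P = 17.
δ* = (62−26)/(62−17) = 36/45 = 4/5.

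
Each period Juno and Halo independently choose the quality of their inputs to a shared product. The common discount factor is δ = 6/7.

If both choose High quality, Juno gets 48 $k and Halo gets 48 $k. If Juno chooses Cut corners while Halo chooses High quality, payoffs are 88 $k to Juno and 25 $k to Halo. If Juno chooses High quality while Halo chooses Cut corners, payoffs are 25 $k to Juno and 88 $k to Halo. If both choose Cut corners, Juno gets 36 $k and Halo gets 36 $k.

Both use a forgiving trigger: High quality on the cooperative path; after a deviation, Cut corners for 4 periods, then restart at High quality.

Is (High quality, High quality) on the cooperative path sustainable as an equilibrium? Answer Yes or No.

No

IC: δ+…+δ^4 ≥ (88−48)/(48−36) = 10/3.
At δ = 6/7: partial sum = 2.7613 < 3.3333. Cooperation not sustainable.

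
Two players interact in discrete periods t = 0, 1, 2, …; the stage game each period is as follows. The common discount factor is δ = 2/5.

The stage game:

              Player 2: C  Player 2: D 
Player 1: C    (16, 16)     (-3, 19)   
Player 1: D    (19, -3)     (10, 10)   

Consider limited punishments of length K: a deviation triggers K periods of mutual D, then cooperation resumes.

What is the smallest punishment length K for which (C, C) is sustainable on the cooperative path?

Need Σ_{k=1}^{K} δ^k ≥ (19−16)/(16−10) = 0.5000 at δ = 2/5.
At K = 1 the sum is 0.4000 < 0.5000; at K = 2 it is 0.5600 ≥ 0.5000.
So the minimum punishment length is K = 2.

2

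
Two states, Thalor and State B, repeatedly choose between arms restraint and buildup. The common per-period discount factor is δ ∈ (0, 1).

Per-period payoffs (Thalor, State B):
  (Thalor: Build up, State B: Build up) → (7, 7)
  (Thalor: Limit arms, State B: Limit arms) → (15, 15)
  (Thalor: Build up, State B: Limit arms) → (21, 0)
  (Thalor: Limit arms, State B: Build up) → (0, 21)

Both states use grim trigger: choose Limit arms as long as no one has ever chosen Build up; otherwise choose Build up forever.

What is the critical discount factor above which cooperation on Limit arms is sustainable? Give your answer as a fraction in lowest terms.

3/7

One-period gain from deviating is 21 − 15 = 6. The loss is 15 − 7 = 8 in every subsequent period, with present value 8·δ/(1−δ).
Deviation is unprofitable when 8·δ/(1−δ) ≥ 6, i.e. δ/(1−δ) ≥ 3/4.
Equivalently δ ≥ 6/(6+8) = 3/7.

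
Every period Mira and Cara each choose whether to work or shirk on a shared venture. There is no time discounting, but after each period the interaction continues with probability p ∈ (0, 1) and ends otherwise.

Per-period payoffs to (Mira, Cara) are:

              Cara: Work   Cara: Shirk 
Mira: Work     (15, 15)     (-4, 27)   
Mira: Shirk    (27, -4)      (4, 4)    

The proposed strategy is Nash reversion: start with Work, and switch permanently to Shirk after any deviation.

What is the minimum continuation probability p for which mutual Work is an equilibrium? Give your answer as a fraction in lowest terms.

12/23

With no time discounting, the continuation probability p plays the role of the discount factor.
Grim-trigger IC: 15/(1−p) ≥ 27 + 4p/(1−p) ⇒ p ≥ (27−15)/(27−4) = 12/23.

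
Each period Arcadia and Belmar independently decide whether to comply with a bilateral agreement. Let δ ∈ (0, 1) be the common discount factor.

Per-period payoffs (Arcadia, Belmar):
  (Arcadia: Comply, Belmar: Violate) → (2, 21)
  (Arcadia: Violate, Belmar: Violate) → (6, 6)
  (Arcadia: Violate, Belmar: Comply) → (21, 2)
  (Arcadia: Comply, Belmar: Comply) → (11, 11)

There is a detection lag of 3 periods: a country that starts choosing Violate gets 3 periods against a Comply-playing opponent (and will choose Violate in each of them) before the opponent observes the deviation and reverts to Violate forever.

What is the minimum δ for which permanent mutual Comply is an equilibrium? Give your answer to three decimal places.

Deviating for the 3 undetected periods gains 21−11 = 10 per period over cooperation, then loses 11−6 = 5 per period forever once punishment starts.
Gain: 10(1 + δ + … + δ^2); loss: 5·δ^3/(1−δ).
No profitable deviation ⇔ 10(1−δ^3) ≤ 5·δ^3, i.e. δ^3 ≥ 10/(10+5) = 2/3.
Hence δ ≥ (2/3)^(1/3) ≈ 0.874.

0.874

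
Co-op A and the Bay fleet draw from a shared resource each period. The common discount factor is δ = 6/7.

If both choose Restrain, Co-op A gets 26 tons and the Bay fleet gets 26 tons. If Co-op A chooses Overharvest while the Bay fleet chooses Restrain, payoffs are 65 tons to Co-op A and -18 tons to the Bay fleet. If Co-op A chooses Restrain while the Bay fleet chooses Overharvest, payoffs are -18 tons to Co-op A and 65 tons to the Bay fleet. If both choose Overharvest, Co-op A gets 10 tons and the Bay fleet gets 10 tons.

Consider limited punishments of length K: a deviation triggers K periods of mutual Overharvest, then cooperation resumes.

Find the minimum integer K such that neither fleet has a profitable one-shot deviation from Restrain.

No profitable deviation requires (26−10)(δ+…+δ^K) ≥ 65−26, i.e. δ+…+δ^K ≥ 39/16 ≈ 2.4375.
With δ = 6/7, the partial sums are K=1: 0.8571, K=2: 1.5918, K=3: 2.2216, K=4: 2.7613.
K = 4 is the first length at which the sum reaches 2.4375.

4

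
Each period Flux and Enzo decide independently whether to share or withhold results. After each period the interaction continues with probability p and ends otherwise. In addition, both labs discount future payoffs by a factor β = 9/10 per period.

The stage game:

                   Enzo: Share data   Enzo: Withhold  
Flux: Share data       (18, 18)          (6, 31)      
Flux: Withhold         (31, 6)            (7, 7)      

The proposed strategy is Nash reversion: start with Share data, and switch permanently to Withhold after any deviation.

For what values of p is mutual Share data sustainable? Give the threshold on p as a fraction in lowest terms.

Expected continuation weight on next period's payoff is β·p = 9/10·p, which plays the role of the discount factor.
Cooperation requires 9/10·p ≥ (31−18)/(31−7) = 13/24, hence p ≥ 65/108.

65/108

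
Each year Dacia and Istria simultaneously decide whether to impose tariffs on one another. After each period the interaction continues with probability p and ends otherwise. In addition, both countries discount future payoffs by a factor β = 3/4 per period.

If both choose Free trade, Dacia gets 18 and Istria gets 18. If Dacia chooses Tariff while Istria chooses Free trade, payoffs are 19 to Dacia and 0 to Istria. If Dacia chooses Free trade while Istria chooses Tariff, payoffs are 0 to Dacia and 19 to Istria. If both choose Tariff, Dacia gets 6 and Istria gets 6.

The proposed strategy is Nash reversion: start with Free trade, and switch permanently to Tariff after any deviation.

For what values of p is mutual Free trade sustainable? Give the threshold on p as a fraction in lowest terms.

4/39

With continuation probability p and discount β, the effective per-period discount factor is βp.
Grim-trigger IC: βp ≥ (19−18)/(19−6) = 1/13.
So p ≥ (1/13)/(3/4) = 4/39.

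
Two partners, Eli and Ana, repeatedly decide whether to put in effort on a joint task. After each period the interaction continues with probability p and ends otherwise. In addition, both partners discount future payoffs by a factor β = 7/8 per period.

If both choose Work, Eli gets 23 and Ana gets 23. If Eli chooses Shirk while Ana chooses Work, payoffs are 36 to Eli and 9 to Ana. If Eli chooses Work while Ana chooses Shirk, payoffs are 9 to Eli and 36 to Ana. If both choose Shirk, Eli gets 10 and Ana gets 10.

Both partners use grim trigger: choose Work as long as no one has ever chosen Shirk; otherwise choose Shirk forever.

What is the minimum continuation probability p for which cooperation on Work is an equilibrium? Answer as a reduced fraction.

4/7

Expected continuation weight on next period's payoff is β·p = 7/8·p, which plays the role of the discount factor.
Cooperation requires 7/8·p ≥ (36−23)/(36−10) = 1/2, hence p ≥ 4/7.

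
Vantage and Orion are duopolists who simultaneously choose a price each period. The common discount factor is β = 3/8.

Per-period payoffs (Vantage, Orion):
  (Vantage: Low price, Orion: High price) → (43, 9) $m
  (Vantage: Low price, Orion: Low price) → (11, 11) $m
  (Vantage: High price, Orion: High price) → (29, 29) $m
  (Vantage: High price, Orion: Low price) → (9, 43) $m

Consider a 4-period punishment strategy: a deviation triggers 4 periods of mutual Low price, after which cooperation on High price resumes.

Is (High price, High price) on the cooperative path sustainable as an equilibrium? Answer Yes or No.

A one-shot deviation gives 43 now, then 11 for 4 periods, then back to 29.
Gain from deviating: (43−29) today; loss: (29−11) in each of the next 4 periods.
No-deviation condition: (29−11)(β+…+β^4) ≥ 43−29, i.e. β+…+β^4 ≥ 7/9.
At β = 3/8: β+…+β^4 = 0.5881 < 0.7778.
So cooperation is not sustainable.

No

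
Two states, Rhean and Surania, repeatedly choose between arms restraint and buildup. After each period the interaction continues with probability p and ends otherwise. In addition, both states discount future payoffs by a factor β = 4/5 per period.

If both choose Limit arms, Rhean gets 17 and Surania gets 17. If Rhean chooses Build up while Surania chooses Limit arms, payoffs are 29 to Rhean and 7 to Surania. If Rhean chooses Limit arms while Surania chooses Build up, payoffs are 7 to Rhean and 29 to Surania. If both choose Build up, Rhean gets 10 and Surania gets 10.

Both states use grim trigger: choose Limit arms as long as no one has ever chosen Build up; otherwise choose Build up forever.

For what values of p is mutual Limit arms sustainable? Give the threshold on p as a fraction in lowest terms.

With continuation probability p and discount β, the effective per-period discount factor is βp.
Grim-trigger IC: βp ≥ (29−17)/(29−10) = 12/19.
So p ≥ (12/19)/(4/5) = 15/19.

15/19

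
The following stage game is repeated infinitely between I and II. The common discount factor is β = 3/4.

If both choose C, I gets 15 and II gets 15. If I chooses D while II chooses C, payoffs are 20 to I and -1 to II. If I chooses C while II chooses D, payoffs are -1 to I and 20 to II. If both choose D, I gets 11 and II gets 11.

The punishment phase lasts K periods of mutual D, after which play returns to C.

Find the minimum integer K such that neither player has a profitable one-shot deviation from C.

2

No profitable deviation requires (15−11)(β+…+β^K) ≥ 20−15, i.e. β+…+β^K ≥ 5/4 ≈ 1.2500.
With β = 3/4, the partial sums are K=1: 0.7500, K=2: 1.3125.
K = 2 is the first length at which the sum reaches 1.2500.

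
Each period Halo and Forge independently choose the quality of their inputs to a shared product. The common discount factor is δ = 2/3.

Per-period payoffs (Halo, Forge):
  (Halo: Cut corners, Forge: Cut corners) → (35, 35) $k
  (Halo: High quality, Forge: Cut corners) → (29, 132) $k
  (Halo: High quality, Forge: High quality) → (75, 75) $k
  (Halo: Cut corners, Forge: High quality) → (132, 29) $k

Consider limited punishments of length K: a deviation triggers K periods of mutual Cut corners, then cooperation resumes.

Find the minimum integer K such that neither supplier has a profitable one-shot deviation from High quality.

4

Need Σ_{k=1}^{K} δ^k ≥ (132−75)/(75−35) = 1.4250 at δ = 2/3.
At K = 3 the sum is 1.4074 < 1.4250; at K = 4 it is 1.6049 ≥ 1.4250.
So the minimum punishment length is K = 4.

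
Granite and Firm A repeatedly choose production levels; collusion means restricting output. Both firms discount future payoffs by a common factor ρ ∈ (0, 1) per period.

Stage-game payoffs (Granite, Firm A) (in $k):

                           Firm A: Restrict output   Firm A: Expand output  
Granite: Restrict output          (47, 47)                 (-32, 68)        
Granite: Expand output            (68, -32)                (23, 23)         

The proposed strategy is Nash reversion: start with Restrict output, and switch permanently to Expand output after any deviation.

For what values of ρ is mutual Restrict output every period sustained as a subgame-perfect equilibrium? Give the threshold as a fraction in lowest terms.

One-period gain from deviating is 68 − 47 = 21. The loss is 47 − 23 = 24 in every subsequent period, with present value 24·ρ/(1−ρ).
Deviation is unprofitable when 24·ρ/(1−ρ) ≥ 21, i.e. ρ/(1−ρ) ≥ 7/8.
Equivalently ρ ≥ 21/(21+24) = 7/15.

7/15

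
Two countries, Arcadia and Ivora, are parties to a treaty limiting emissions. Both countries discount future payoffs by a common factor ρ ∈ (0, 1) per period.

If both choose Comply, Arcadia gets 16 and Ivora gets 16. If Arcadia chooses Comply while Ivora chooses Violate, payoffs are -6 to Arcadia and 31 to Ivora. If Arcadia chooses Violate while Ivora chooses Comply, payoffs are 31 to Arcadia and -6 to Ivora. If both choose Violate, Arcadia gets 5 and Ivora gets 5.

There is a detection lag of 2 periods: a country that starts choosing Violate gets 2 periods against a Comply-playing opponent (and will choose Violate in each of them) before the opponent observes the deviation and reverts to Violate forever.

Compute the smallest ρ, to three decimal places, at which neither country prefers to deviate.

A deviator earns 31 for 2 periods, then 5 forever; cooperating earns 16 forever. Multiplying the IC by (1−ρ):
16 ≥ 31(1−ρ^2) + 5ρ^2, so 26·ρ^2 ≥ 15 and ρ^2 ≥ 15/26.
ρ ≥ (15/26)^(1/2) ≈ 0.760.

0.760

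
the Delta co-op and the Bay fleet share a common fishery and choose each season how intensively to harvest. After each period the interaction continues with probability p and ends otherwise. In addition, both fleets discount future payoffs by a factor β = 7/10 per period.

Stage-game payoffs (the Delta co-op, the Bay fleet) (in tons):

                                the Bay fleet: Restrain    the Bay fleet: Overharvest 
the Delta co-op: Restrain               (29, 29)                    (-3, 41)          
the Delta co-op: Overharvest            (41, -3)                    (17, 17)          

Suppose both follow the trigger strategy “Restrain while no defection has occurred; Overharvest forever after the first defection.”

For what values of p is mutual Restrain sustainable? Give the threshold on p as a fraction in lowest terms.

5/7

Expected continuation weight on next period's payoff is β·p = 7/10·p, which plays the role of the discount factor.
Cooperation requires 7/10·p ≥ (41−29)/(41−17) = 1/2, hence p ≥ 5/7.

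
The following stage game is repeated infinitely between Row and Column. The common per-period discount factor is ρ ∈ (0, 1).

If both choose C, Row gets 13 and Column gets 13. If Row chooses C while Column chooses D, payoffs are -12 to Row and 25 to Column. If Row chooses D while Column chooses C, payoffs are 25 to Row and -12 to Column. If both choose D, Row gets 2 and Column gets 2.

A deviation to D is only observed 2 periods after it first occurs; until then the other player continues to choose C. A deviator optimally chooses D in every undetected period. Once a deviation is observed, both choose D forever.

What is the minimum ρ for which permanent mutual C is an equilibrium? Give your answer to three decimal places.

A deviator earns 25 for 2 periods, then 2 forever; cooperating earns 13 forever. Multiplying the IC by (1−ρ):
13 ≥ 25(1−ρ^2) + 2ρ^2, so 23·ρ^2 ≥ 12 and ρ^2 ≥ 12/23.
ρ ≥ (12/23)^(1/2) ≈ 0.722.

0.722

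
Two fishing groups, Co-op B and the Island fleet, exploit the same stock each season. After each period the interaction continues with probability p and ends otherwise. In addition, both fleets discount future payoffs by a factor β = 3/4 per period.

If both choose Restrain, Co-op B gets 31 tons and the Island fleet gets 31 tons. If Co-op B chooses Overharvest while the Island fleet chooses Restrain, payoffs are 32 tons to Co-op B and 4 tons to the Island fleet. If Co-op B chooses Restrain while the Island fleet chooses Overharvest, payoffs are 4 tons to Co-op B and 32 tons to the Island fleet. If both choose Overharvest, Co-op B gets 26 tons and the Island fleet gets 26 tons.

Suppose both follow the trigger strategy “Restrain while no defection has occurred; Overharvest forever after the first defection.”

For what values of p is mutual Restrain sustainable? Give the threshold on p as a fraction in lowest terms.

Expected continuation weight on next period's payoff is β·p = 3/4·p, which plays the role of the discount factor.
Cooperation requires 3/4·p ≥ (32−31)/(32−26) = 1/6, hence p ≥ 2/9.

2/9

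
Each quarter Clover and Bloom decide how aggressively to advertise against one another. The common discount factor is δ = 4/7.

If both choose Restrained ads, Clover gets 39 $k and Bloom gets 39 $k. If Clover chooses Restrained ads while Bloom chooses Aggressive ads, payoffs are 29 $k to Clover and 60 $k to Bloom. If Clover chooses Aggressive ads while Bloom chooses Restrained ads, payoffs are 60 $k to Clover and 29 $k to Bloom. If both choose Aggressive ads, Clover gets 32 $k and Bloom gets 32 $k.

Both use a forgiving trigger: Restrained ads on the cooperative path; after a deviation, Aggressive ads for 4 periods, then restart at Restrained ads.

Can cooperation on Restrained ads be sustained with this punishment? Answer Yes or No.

No

A one-shot deviation gives 60 now, then 32 for 4 periods, then back to 39.
Gain from deviating: (60−39) today; loss: (39−32) in each of the next 4 periods.
No-deviation condition: (39−32)(δ+…+δ^4) ≥ 60−39, i.e. δ+…+δ^4 ≥ 3.
At δ = 4/7: δ+…+δ^4 = 1.1912 < 3.0000.
So cooperation is not sustainable.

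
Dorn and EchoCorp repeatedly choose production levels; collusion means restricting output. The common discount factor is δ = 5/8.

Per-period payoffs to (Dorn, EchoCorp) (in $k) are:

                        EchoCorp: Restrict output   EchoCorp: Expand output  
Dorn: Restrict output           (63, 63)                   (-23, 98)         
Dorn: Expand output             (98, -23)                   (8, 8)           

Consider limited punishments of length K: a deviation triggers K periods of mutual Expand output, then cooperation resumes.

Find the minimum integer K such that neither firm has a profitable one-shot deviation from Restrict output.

Need Σ_{k=1}^{K} δ^k ≥ (98−63)/(63−8) = 0.6364 at δ = 5/8.
At K = 1 the sum is 0.6250 < 0.6364; at K = 2 it is 1.0156 ≥ 0.6364.
So the minimum punishment length is K = 2.

2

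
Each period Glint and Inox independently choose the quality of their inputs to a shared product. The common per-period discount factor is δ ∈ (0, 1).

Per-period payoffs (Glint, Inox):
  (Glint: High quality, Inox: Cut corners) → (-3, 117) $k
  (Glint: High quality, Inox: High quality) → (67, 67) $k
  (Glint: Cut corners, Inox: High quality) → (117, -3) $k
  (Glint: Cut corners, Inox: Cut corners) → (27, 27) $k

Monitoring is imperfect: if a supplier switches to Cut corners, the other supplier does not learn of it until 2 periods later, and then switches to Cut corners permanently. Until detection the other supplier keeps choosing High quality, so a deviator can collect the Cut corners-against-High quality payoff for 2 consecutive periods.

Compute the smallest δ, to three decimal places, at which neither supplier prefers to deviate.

The best deviation is to choose Cut corners for all 2 undetected periods, earning 117 each, then 27 forever once detected.
Deviation value: 117(1−δ^2)/(1−δ) + 27δ^2/(1−δ); cooperation value: 67/(1−δ).
IC: 67 ≥ 117(1−δ^2) + 27δ^2 = 117 − 90δ^2.
So δ^2 ≥ 50/90 = 5/9, giving δ ≥ (5/9)^(1/2) ≈ 0.745.

0.745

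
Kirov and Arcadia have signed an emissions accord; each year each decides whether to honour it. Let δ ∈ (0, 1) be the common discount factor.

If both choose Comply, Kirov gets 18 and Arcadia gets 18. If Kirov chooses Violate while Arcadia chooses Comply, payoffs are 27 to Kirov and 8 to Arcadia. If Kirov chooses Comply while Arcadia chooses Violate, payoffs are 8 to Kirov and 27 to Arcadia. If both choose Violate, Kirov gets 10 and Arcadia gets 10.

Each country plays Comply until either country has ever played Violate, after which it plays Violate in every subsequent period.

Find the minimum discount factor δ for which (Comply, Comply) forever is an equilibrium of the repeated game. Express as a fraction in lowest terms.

Under grim trigger the critical discount factor is (T−C)/(T−P) with T = 27, C = 18, P = 10.
δ* = (27−18)/(27−10) = 9/17.

9/17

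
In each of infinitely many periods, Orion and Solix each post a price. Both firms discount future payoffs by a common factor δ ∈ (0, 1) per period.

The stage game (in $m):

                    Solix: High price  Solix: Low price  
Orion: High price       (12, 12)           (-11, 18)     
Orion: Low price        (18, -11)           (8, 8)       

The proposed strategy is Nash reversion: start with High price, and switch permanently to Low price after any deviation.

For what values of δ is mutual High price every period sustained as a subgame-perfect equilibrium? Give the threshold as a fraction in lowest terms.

3/5

12/(1−δ) ≥ 18 + 8δ/(1−δ)
12 ≥ 18 − 10δ
δ ≥ 6/10 = 3/5.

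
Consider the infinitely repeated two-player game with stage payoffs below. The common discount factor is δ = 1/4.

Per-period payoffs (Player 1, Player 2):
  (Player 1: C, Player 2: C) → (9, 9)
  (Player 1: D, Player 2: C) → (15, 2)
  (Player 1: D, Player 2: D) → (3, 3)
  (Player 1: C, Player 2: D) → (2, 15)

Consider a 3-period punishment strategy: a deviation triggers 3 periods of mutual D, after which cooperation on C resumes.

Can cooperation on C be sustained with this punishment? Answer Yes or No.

No

IC: δ+…+δ^3 ≥ (15−9)/(9−3) = 1.
At δ = 1/4: partial sum = 0.3281 < 1.0000. Cooperation not sustainable.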